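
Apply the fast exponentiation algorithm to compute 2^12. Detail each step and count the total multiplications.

Computing 2^12 by squaring (build up from 2^1; each line after the first costs one multiplication):

2^1 = 2
2^2 = (2^1)^2 = 2^2 = 4
2^3 = 2 * 2^2 = 2 * 4 = 8
2^6 = (2^3)^2 = 8^2 = 64
2^12 = (2^6)^2 = 64^2 = 4096

Result: 4096
Multiplications needed: 4 (4 lines after 2^1)

2^12 = 4096. Using exponentiation by squaring, this requires 4 multiplications. The key idea: if the exponent is even, square the half-power; if odd, multiply by the base once.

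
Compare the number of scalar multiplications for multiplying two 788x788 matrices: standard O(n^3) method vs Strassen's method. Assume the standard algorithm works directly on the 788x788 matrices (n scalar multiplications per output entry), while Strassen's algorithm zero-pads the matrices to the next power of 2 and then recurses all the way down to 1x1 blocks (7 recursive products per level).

Matrix multiplication for 788x788 matrices:

Strassen's algorithm requires power-of-2 dimensions. Pad 788x788 to 1024x1024 (next power of 2).

Standard algorithm: 788^3 = 489303872 multiplications
Strassen's algorithm: 7^(log2(1024)) = 7^10 = 282475249 multiplications
Savings: 489303872 - 282475249 = 206828623 multiplications

Standard: 489303872 multiplications (788^3). Strassen: 282475249 multiplications (7^10, after padding to 1024x1024). Strassen reduces 8 recursive multiplications to 7 at each level.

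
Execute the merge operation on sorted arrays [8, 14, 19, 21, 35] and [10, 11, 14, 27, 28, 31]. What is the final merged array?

Merging process:

Compare 8 vs 10: take 8 from left. Merged: [8]
Compare 14 vs 10: take 10 from right. Merged: [8, 10]
Compare 14 vs 11: take 11 from right. Merged: [8, 10, 11]
Compare 14 vs 14: take 14 from left. Merged: [8, 10, 11, 14]
Compare 19 vs 14: take 14 from right. Merged: [8, 10, 11, 14, 14]
Compare 19 vs 27: take 19 from left. Merged: [8, 10, 11, 14, 14, 19]
Compare 21 vs 27: take 21 from left. Merged: [8, 10, 11, 14, 14, 19, 21]
Compare 35 vs 27: take 27 from right. Merged: [8, 10, 11, 14, 14, 19, 21, 27]
Compare 35 vs 28: take 28 from right. Merged: [8, 10, 11, 14, 14, 19, 21, 27, 28]
Compare 35 vs 31: take 31 from right. Merged: [8, 10, 11, 14, 14, 19, 21, 27, 28, 31]
Append remaining from left: [35]. Merged: [8, 10, 11, 14, 14, 19, 21, 27, 28, 31, 35]

Final merged array: [8, 10, 11, 14, 14, 19, 21, 27, 28, 31, 35]
Total comparisons: 10

The merged array is [8, 10, 11, 14, 14, 19, 21, 27, 28, 31, 35], requiring 10 comparisons. The merge step runs in O(n) time where n is the total number of elements.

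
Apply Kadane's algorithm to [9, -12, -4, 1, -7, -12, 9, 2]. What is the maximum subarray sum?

Using Kadane's algorithm on [9, -12, -4, 1, -7, -12, 9, 2]:

Scanning through the array:
Position 1 (value -12): max_ending_here = -3, max_so_far = 9
Position 2 (value -4): max_ending_here = -4, max_so_far = 9
Position 3 (value 1): max_ending_here = 1, max_so_far = 9
Position 4 (value -7): max_ending_here = -6, max_so_far = 9
Position 5 (value -12): max_ending_here = -12, max_so_far = 9
Position 6 (value 9): max_ending_here = 9, max_so_far = 9
Position 7 (value 2): max_ending_here = 11, max_so_far = 11

Maximum subarray: [9, 2]
Maximum sum: 11

The maximum subarray is [9, 2] with sum 11. This subarray runs from index 6 to index 7.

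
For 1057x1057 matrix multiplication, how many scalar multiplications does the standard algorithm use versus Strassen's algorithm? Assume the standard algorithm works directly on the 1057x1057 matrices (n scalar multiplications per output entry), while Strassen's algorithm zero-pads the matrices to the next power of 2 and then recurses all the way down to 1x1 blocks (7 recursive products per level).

Matrix multiplication for 1057x1057 matrices:

Strassen's algorithm requires power-of-2 dimensions. Pad 1057x1057 to 2048x2048 (next power of 2).

Standard algorithm: 1057^3 = 1180932193 multiplications
Strassen's algorithm: 7^(log2(2048)) = 7^11 = 1977326743 multiplications
Difference: 1180932193 - 1977326743 = -796394550 (Strassen uses MORE here due to padding overhead — for small or just-over-power-of-2 n, padding can outweigh the per-level savings)

Standard: 1180932193 multiplications (1057^3). Strassen: 1977326743 multiplications (7^11, after padding to 2048x2048). Strassen reduces 8 recursive multiplications to 7 at each level.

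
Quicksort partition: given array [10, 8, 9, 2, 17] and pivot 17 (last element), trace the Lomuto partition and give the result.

Lomuto partition with pivot = 17:

Initial array: [10, 8, 9, 2, 17]

arr[0]=10 <= 17: swap with position 0, array becomes [10, 8, 9, 2, 17]
arr[1]=8 <= 17: swap with position 1, array becomes [10, 8, 9, 2, 17]
arr[2]=9 <= 17: swap with position 2, array becomes [10, 8, 9, 2, 17]
arr[3]=2 <= 17: swap with position 3, array becomes [10, 8, 9, 2, 17]

Place pivot at position 4: [10, 8, 9, 2, 17]
Pivot position: 4

After partitioning with pivot 17, the array becomes [10, 8, 9, 2, 17]. The pivot is placed at index 4. All elements to the left of the pivot are <= 17, and all elements to the right are > 17.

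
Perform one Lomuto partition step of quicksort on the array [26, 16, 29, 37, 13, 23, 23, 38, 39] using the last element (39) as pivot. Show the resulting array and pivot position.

Lomuto partition with pivot = 39:

Initial array: [26, 16, 29, 37, 13, 23, 23, 38, 39]

arr[0]=26 <= 39: swap with position 0, array becomes [26, 16, 29, 37, 13, 23, 23, 38, 39]
arr[1]=16 <= 39: swap with position 1, array becomes [26, 16, 29, 37, 13, 23, 23, 38, 39]
arr[2]=29 <= 39: swap with position 2, array becomes [26, 16, 29, 37, 13, 23, 23, 38, 39]
arr[3]=37 <= 39: swap with position 3, array becomes [26, 16, 29, 37, 13, 23, 23, 38, 39]
arr[4]=13 <= 39: swap with position 4, array becomes [26, 16, 29, 37, 13, 23, 23, 38, 39]
arr[5]=23 <= 39: swap with position 5, array becomes [26, 16, 29, 37, 13, 23, 23, 38, 39]
arr[6]=23 <= 39: swap with position 6, array becomes [26, 16, 29, 37, 13, 23, 23, 38, 39]
arr[7]=38 <= 39: swap with position 7, array becomes [26, 16, 29, 37, 13, 23, 23, 38, 39]

Place pivot at position 8: [26, 16, 29, 37, 13, 23, 23, 38, 39]
Pivot position: 8

After partitioning with pivot 39, the array becomes [26, 16, 29, 37, 13, 23, 23, 38, 39]. The pivot is placed at index 8. All elements to the left of the pivot are <= 39, and all elements to the right are > 39.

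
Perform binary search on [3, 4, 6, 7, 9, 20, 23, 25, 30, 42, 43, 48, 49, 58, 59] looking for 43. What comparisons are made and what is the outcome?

Binary search for 43 in [3, 4, 6, 7, 9, 20, 23, 25, 30, 42, 43, 48, 49, 58, 59]:

lo=0, hi=14, mid=7, arr[mid]=25 -> 25 < 43, search right half
lo=8, hi=14, mid=11, arr[mid]=48 -> 48 > 43, search left half
lo=8, hi=10, mid=9, arr[mid]=42 -> 42 < 43, search right half
lo=10, hi=10, mid=10, arr[mid]=43 -> Found target at index 10!

Binary search finds 43 at index 10 after 4 comparisons. The search repeatedly halves the search space by comparing with the middle element.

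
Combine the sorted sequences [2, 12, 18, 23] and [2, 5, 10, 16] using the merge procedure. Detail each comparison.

Merging process:

Compare 2 vs 2: take 2 from left. Merged: [2]
Compare 12 vs 2: take 2 from right. Merged: [2, 2]
Compare 12 vs 5: take 5 from right. Merged: [2, 2, 5]
Compare 12 vs 10: take 10 from right. Merged: [2, 2, 5, 10]
Compare 12 vs 16: take 12 from left. Merged: [2, 2, 5, 10, 12]
Compare 18 vs 16: take 16 from right. Merged: [2, 2, 5, 10, 12, 16]
Append remaining from left: [18, 23]. Merged: [2, 2, 5, 10, 12, 16, 18, 23]

Final merged array: [2, 2, 5, 10, 12, 16, 18, 23]
Total comparisons: 6

The merged array is [2, 2, 5, 10, 12, 16, 18, 23], requiring 6 comparisons. The merge step runs in O(n) time where n is the total number of elements.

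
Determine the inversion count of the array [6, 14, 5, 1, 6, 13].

Finding inversions in [6, 14, 5, 1, 6, 13]:

(0, 2): arr[0]=6 > arr[2]=5
(0, 3): arr[0]=6 > arr[3]=1
(1, 2): arr[1]=14 > arr[2]=5
(1, 3): arr[1]=14 > arr[3]=1
(1, 4): arr[1]=14 > arr[4]=6
(1, 5): arr[1]=14 > arr[5]=13
(2, 3): arr[2]=5 > arr[3]=1

Total inversions: 7

The array has 7 inversion(s): (0,2), (0,3), (1,2), (1,3), (1,4), (1,5), (2,3). Each pair (i,j) satisfies i < j and arr[i] > arr[j].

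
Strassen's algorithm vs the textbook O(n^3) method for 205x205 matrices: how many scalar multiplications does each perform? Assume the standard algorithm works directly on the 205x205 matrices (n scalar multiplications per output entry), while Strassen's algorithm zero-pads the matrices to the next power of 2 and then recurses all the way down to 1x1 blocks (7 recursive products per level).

Matrix multiplication for 205x205 matrices:

Strassen's algorithm requires power-of-2 dimensions. Pad 205x205 to 256x256 (next power of 2).

Standard algorithm: 205^3 = 8615125 multiplications
Strassen's algorithm: 7^(log2(256)) = 7^8 = 5764801 multiplications
Savings: 8615125 - 5764801 = 2850324 multiplications

Standard: 8615125 multiplications (205^3). Strassen: 5764801 multiplications (7^8, after padding to 256x256). Strassen reduces 8 recursive multiplications to 7 at each level.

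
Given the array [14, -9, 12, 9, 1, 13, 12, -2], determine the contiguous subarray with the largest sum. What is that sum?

Using Kadane's algorithm on [14, -9, 12, 9, 1, 13, 12, -2]:

Scanning through the array:
Position 1 (value -9): max_ending_here = 5, max_so_far = 14
Position 2 (value 12): max_ending_here = 17, max_so_far = 17
Position 3 (value 9): max_ending_here = 26, max_so_far = 26
Position 4 (value 1): max_ending_here = 27, max_so_far = 27
Position 5 (value 13): max_ending_here = 40, max_so_far = 40
Position 6 (value 12): max_ending_here = 52, max_so_far = 52
Position 7 (value -2): max_ending_here = 50, max_so_far = 52

Maximum subarray: [14, -9, 12, 9, 1, 13, 12]
Maximum sum: 52

The maximum subarray is [14, -9, 12, 9, 1, 13, 12] with sum 52. This subarray runs from index 0 to index 6.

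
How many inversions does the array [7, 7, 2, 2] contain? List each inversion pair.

Finding inversions in [7, 7, 2, 2]:

(0, 2): arr[0]=7 > arr[2]=2
(0, 3): arr[0]=7 > arr[3]=2
(1, 2): arr[1]=7 > arr[2]=2
(1, 3): arr[1]=7 > arr[3]=2

Total inversions: 4

The array has 4 inversion(s): (0,2), (0,3), (1,2), (1,3). Each pair (i,j) satisfies i < j and arr[i] > arr[j].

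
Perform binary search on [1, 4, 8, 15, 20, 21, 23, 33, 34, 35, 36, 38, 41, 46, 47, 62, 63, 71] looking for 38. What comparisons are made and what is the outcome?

Binary search for 38 in [1, 4, 8, 15, 20, 21, 23, 33, 34, 35, 36, 38, 41, 46, 47, 62, 63, 71]:

lo=0, hi=17, mid=8, arr[mid]=34 -> 34 < 38, search right half
lo=9, hi=17, mid=13, arr[mid]=46 -> 46 > 38, search left half
lo=9, hi=12, mid=10, arr[mid]=36 -> 36 < 38, search right half
lo=11, hi=12, mid=11, arr[mid]=38 -> Found target at index 11!

Binary search finds 38 at index 11 after 4 comparisons. The search repeatedly halves the search space by comparing with the middle element.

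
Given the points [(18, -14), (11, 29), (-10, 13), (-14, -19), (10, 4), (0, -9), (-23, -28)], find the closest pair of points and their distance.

Computing all pairwise distances among 7 points:

d((18, -14), (11, 29)) = 43.566
d((18, -14), (-10, 13)) = 38.8973
d((18, -14), (-14, -19)) = 32.3883
d((18, -14), (10, 4)) = 19.6977
d((18, -14), (0, -9)) = 18.6815
d((18, -14), (-23, -28)) = 43.3244
d((11, 29), (-10, 13)) = 26.4008
d((11, 29), (-14, -19)) = 54.1202
d((11, 29), (10, 4)) = 25.02
d((11, 29), (0, -9)) = 39.5601
d((11, 29), (-23, -28)) = 66.3702
d((-10, 13), (-14, -19)) = 32.249
d((-10, 13), (10, 4)) = 21.9317
d((-10, 13), (0, -9)) = 24.1661
d((-10, 13), (-23, -28)) = 43.0116
d((-14, -19), (10, 4)) = 33.2415
d((-14, -19), (0, -9)) = 17.2047
d((-14, -19), (-23, -28)) = 12.7279 <-- minimum
d((10, 4), (0, -9)) = 16.4012
d((10, 4), (-23, -28)) = 45.9674
d((0, -9), (-23, -28)) = 29.8329

Closest pair: (-14, -19) and (-23, -28) with distance 12.7279

The closest pair is (-14, -19) and (-23, -28) with Euclidean distance 12.7279. For 7 points, brute-force pairwise comparison is shown above. For large n, the divide-and-conquer algorithm (sort by x, recurse on halves, check the dividing strip) achieves O(n log n).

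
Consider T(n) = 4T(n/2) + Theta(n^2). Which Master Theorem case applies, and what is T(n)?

Master Theorem for T(n) = 4T(n/2) + O(n^2):

a = 4, b = 2, c = 2
log_b(a) = log_2(4) = 2.0000

Case 2: c = 2 = log_2(4) = 2.0000
T(n) = O(n^2 log n) = O(n^2 log n)

For T(n) = 4T(n/2) + O(n^2): log_2(4) = 2.0000. This is Case 2 of the Master Theorem (c = log_b(a), equal work at all levels), giving O(n^2 log n).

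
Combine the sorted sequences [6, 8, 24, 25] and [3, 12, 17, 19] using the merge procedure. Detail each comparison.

Merging process:

Compare 6 vs 3: take 3 from right. Merged: [3]
Compare 6 vs 12: take 6 from left. Merged: [3, 6]
Compare 8 vs 12: take 8 from left. Merged: [3, 6, 8]
Compare 24 vs 12: take 12 from right. Merged: [3, 6, 8, 12]
Compare 24 vs 17: take 17 from right. Merged: [3, 6, 8, 12, 17]
Compare 24 vs 19: take 19 from right. Merged: [3, 6, 8, 12, 17, 19]
Append remaining from left: [24, 25]. Merged: [3, 6, 8, 12, 17, 19, 24, 25]

Final merged array: [3, 6, 8, 12, 17, 19, 24, 25]
Total comparisons: 6

The merged array is [3, 6, 8, 12, 17, 19, 24, 25], requiring 6 comparisons. The merge step runs in O(n) time where n is the total number of elements.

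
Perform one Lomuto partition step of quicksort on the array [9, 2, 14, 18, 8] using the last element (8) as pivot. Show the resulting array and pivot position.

Lomuto partition with pivot = 8:

Initial array: [9, 2, 14, 18, 8]

arr[0]=9 > 8: no swap
arr[1]=2 <= 8: swap with position 0, array becomes [2, 9, 14, 18, 8]
arr[2]=14 > 8: no swap
arr[3]=18 > 8: no swap

Place pivot at position 1: [2, 8, 14, 18, 9]
Pivot position: 1

After partitioning with pivot 8, the array becomes [2, 8, 14, 18, 9]. The pivot is placed at index 1. All elements to the left of the pivot are <= 8, and all elements to the right are > 8.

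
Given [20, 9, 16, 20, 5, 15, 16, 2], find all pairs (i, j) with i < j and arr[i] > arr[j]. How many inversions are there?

Finding inversions in [20, 9, 16, 20, 5, 15, 16, 2]:

(0, 1): arr[0]=20 > arr[1]=9
(0, 2): arr[0]=20 > arr[2]=16
(0, 4): arr[0]=20 > arr[4]=5
(0, 5): arr[0]=20 > arr[5]=15
(0, 6): arr[0]=20 > arr[6]=16
(0, 7): arr[0]=20 > arr[7]=2
(1, 4): arr[1]=9 > arr[4]=5
(1, 7): arr[1]=9 > arr[7]=2
(2, 4): arr[2]=16 > arr[4]=5
(2, 5): arr[2]=16 > arr[5]=15
(2, 7): arr[2]=16 > arr[7]=2
(3, 4): arr[3]=20 > arr[4]=5
(3, 5): arr[3]=20 > arr[5]=15
(3, 6): arr[3]=20 > arr[6]=16
(3, 7): arr[3]=20 > arr[7]=2
(4, 7): arr[4]=5 > arr[7]=2
(5, 7): arr[5]=15 > arr[7]=2
(6, 7): arr[6]=16 > arr[7]=2

Total inversions: 18

The array has 18 inversion(s): (0,1), (0,2), (0,4), (0,5), (0,6), (0,7), (1,4), (1,7), (2,4), (2,5), (2,7), (3,4), (3,5), (3,6), (3,7), (4,7), (5,7), (6,7). Each pair (i,j) satisfies i < j and arr[i] > arr[j].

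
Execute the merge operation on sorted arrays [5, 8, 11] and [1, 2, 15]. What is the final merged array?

Merging process:

Compare 5 vs 1: take 1 from right. Merged: [1]
Compare 5 vs 2: take 2 from right. Merged: [1, 2]
Compare 5 vs 15: take 5 from left. Merged: [1, 2, 5]
Compare 8 vs 15: take 8 from left. Merged: [1, 2, 5, 8]
Compare 11 vs 15: take 11 from left. Merged: [1, 2, 5, 8, 11]
Append remaining from right: [15]. Merged: [1, 2, 5, 8, 11, 15]

Final merged array: [1, 2, 5, 8, 11, 15]
Total comparisons: 5

The merged array is [1, 2, 5, 8, 11, 15], requiring 5 comparisons. The merge step runs in O(n) time where n is the total number of elements.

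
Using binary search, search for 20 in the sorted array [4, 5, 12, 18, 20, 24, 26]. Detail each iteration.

Binary search for 20 in [4, 5, 12, 18, 20, 24, 26]:

lo=0, hi=6, mid=3, arr[mid]=18 -> 18 < 20, search right half
lo=4, hi=6, mid=5, arr[mid]=24 -> 24 > 20, search left half
lo=4, hi=4, mid=4, arr[mid]=20 -> Found target at index 4!

Binary search finds 20 at index 4 after 3 comparisons. The search repeatedly halves the search space by comparing with the middle element.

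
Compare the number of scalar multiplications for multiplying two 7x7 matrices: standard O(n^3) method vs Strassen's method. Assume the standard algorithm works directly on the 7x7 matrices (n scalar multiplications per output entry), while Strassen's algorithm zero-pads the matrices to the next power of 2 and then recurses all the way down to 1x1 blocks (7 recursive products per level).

Matrix multiplication for 7x7 matrices:

Strassen's algorithm requires power-of-2 dimensions. Pad 7x7 to 8x8 (next power of 2).

Standard algorithm: 7^3 = 343 multiplications
Strassen's algorithm: 7^(log2(8)) = 7^3 = 343 multiplications
Savings: 343 - 343 = 0 multiplications

Standard: 343 multiplications (7^3). Strassen: 343 multiplications (7^3, after padding to 8x8). Strassen reduces 8 recursive multiplications to 7 at each level.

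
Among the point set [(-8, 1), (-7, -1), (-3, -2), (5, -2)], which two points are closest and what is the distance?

Computing all pairwise distances among 4 points:

d((-8, 1), (-7, -1)) = 2.2361 <-- minimum
d((-8, 1), (-3, -2)) = 5.831
d((-8, 1), (5, -2)) = 13.3417
d((-7, -1), (-3, -2)) = 4.1231
d((-7, -1), (5, -2)) = 12.0416
d((-3, -2), (5, -2)) = 8.0

Closest pair: (-8, 1) and (-7, -1) with distance 2.2361

The closest pair is (-8, 1) and (-7, -1) with Euclidean distance 2.2361. For 4 points, brute-force pairwise comparison is shown above. For large n, the divide-and-conquer algorithm (sort by x, recurse on halves, check the dividing strip) achieves O(n log n).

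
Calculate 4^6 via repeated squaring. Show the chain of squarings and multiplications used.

Computing 4^6 by squaring (build up from 4^1; each line after the first costs one multiplication):

4^1 = 4
4^2 = (4^1)^2 = 4^2 = 16
4^3 = 4 * 4^2 = 4 * 16 = 64
4^6 = (4^3)^2 = 64^2 = 4096

Result: 4096
Multiplications needed: 3 (3 lines after 4^1)

4^6 = 4096. Using exponentiation by squaring, this requires 3 multiplications. The key idea: if the exponent is even, square the half-power; if odd, multiply by the base once.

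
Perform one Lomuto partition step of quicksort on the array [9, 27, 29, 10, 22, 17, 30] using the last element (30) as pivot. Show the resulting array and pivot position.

Lomuto partition with pivot = 30:

Initial array: [9, 27, 29, 10, 22, 17, 30]

arr[0]=9 <= 30: swap with position 0, array becomes [9, 27, 29, 10, 22, 17, 30]
arr[1]=27 <= 30: swap with position 1, array becomes [9, 27, 29, 10, 22, 17, 30]
arr[2]=29 <= 30: swap with position 2, array becomes [9, 27, 29, 10, 22, 17, 30]
arr[3]=10 <= 30: swap with position 3, array becomes [9, 27, 29, 10, 22, 17, 30]
arr[4]=22 <= 30: swap with position 4, array becomes [9, 27, 29, 10, 22, 17, 30]
arr[5]=17 <= 30: swap with position 5, array becomes [9, 27, 29, 10, 22, 17, 30]

Place pivot at position 6: [9, 27, 29, 10, 22, 17, 30]
Pivot position: 6

After partitioning with pivot 30, the array becomes [9, 27, 29, 10, 22, 17, 30]. The pivot is placed at index 6. All elements to the left of the pivot are <= 30, and all elements to the right are > 30.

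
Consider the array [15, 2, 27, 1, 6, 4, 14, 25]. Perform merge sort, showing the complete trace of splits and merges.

Merge sort trace:

Split: [15, 2, 27, 1, 6, 4, 14, 25] -> [15, 2, 27, 1] and [6, 4, 14, 25]
  Split: [15, 2, 27, 1] -> [15, 2] and [27, 1]
    Split: [15, 2] -> [15] and [2]
    Merge: [15] + [2] -> [2, 15]
    Split: [27, 1] -> [27] and [1]
    Merge: [27] + [1] -> [1, 27]
  Merge: [2, 15] + [1, 27] -> [1, 2, 15, 27]
  Split: [6, 4, 14, 25] -> [6, 4] and [14, 25]
    Split: [6, 4] -> [6] and [4]
    Merge: [6] + [4] -> [4, 6]
    Split: [14, 25] -> [14] and [25]
    Merge: [14] + [25] -> [14, 25]
  Merge: [4, 6] + [14, 25] -> [4, 6, 14, 25]
Merge: [1, 2, 15, 27] + [4, 6, 14, 25] -> [1, 2, 4, 6, 14, 15, 25, 27]

Final sorted array: [1, 2, 4, 6, 14, 15, 25, 27]

The merge sort proceeds by recursively splitting the array and merging sorted halves.
After all merges, the sorted array is [1, 2, 4, 6, 14, 15, 25, 27].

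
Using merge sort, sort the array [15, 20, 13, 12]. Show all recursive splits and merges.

Merge sort trace:

Split: [15, 20, 13, 12] -> [15, 20] and [13, 12]
  Split: [15, 20] -> [15] and [20]
  Merge: [15] + [20] -> [15, 20]
  Split: [13, 12] -> [13] and [12]
  Merge: [13] + [12] -> [12, 13]
Merge: [15, 20] + [12, 13] -> [12, 13, 15, 20]

Final sorted array: [12, 13, 15, 20]

The merge sort proceeds by recursively splitting the array and merging sorted halves.
After all merges, the sorted array is [12, 13, 15, 20].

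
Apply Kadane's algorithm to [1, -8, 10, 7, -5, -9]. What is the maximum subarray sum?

Using Kadane's algorithm on [1, -8, 10, 7, -5, -9]:

Scanning through the array:
Position 1 (value -8): max_ending_here = -7, max_so_far = 1
Position 2 (value 10): max_ending_here = 10, max_so_far = 10
Position 3 (value 7): max_ending_here = 17, max_so_far = 17
Position 4 (value -5): max_ending_here = 12, max_so_far = 17
Position 5 (value -9): max_ending_here = 3, max_so_far = 17

Maximum subarray: [10, 7]
Maximum sum: 17

The maximum subarray is [10, 7] with sum 17. This subarray runs from index 2 to index 3.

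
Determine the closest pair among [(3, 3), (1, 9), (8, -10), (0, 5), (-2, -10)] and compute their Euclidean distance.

Computing all pairwise distances among 5 points:

d((3, 3), (1, 9)) = 6.3246
d((3, 3), (8, -10)) = 13.9284
d((3, 3), (0, 5)) = 3.6056 <-- minimum
d((3, 3), (-2, -10)) = 13.9284
d((1, 9), (8, -10)) = 20.2485
d((1, 9), (0, 5)) = 4.1231
d((1, 9), (-2, -10)) = 19.2354
d((8, -10), (0, 5)) = 17.0
d((8, -10), (-2, -10)) = 10.0
d((0, 5), (-2, -10)) = 15.1327

Closest pair: (3, 3) and (0, 5) with distance 3.6056

The closest pair is (3, 3) and (0, 5) with Euclidean distance 3.6056. For 5 points, brute-force pairwise comparison is shown above. For large n, the divide-and-conquer algorithm (sort by x, recurse on halves, check the dividing strip) achieves O(n log n).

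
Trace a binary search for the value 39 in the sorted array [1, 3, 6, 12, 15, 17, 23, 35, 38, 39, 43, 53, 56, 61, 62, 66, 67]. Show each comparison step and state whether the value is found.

Binary search for 39 in [1, 3, 6, 12, 15, 17, 23, 35, 38, 39, 43, 53, 56, 61, 62, 66, 67]:

lo=0, hi=16, mid=8, arr[mid]=38 -> 38 < 39, search right half
lo=9, hi=16, mid=12, arr[mid]=56 -> 56 > 39, search left half
lo=9, hi=11, mid=10, arr[mid]=43 -> 43 > 39, search left half
lo=9, hi=9, mid=9, arr[mid]=39 -> Found target at index 9!

Binary search finds 39 at index 9 after 4 comparisons. The search repeatedly halves the search space by comparing with the middle element.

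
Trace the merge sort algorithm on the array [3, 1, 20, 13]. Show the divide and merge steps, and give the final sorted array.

Merge sort trace:

Split: [3, 1, 20, 13] -> [3, 1] and [20, 13]
  Split: [3, 1] -> [3] and [1]
  Merge: [3] + [1] -> [1, 3]
  Split: [20, 13] -> [20] and [13]
  Merge: [20] + [13] -> [13, 20]
Merge: [1, 3] + [13, 20] -> [1, 3, 13, 20]

Final sorted array: [1, 3, 13, 20]

The merge sort proceeds by recursively splitting the array and merging sorted halves.
After all merges, the sorted array is [1, 3, 13, 20].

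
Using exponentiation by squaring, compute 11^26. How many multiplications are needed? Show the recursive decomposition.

Computing 11^26 by squaring (build up from 11^1; each line after the first costs one multiplication):

11^1 = 11
11^2 = (11^1)^2 = 11^2 = 121
11^3 = 11 * 11^2 = 11 * 121 = 1331
11^6 = (11^3)^2 = 1331^2 = 1771561
11^12 = (11^6)^2 = 1771561^2 = 3138428376721
11^13 = 11 * 11^12 = 11 * 3138428376721 = 34522712143931
11^26 = (11^13)^2 = 34522712143931^2 = 1191817653772720942460132761

Result: 1191817653772720942460132761
Multiplications needed: 6 (6 lines after 11^1)

11^26 = 1191817653772720942460132761. Using exponentiation by squaring, this requires 6 multiplications. The key idea: if the exponent is even, square the half-power; if odd, multiply by the base once.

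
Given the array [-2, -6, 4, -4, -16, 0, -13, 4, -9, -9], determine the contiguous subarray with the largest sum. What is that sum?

Using Kadane's algorithm on [-2, -6, 4, -4, -16, 0, -13, 4, -9, -9]:

Scanning through the array:
Position 1 (value -6): max_ending_here = -6, max_so_far = -2
Position 2 (value 4): max_ending_here = 4, max_so_far = 4
Position 3 (value -4): max_ending_here = 0, max_so_far = 4
Position 4 (value -16): max_ending_here = -16, max_so_far = 4
Position 5 (value 0): max_ending_here = 0, max_so_far = 4
Position 6 (value -13): max_ending_here = -13, max_so_far = 4
Position 7 (value 4): max_ending_here = 4, max_so_far = 4
Position 8 (value -9): max_ending_here = -5, max_so_far = 4
Position 9 (value -9): max_ending_here = -9, max_so_far = 4

Maximum subarray: [4]
Maximum sum: 4

The maximum subarray is [4] with sum 4. This subarray runs from index 2 to index 2.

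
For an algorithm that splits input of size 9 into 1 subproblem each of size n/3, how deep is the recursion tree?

For divide and conquer with division factor 3:

Problem sizes at each level:
Level 0: 9
Level 1: 3
Level 2: 1

The root is level 0 and the size-1 base case is level 2 (the tree spans levels 0 through 2, i.e. 3 levels counting the root), so the depth is the number of divisions: log_3(9) = 2

The recursion tree depth is log_3(9) = 2. At each level, the problem size is divided by 3, so it takes 2 divisions to reduce to a base case of size 1. The algorithm makes 1 recursive call at each level.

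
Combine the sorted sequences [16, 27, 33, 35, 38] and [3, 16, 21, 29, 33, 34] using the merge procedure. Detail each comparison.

Merging process:

Compare 16 vs 3: take 3 from right. Merged: [3]
Compare 16 vs 16: take 16 from left. Merged: [3, 16]
Compare 27 vs 16: take 16 from right. Merged: [3, 16, 16]
Compare 27 vs 21: take 21 from right. Merged: [3, 16, 16, 21]
Compare 27 vs 29: take 27 from left. Merged: [3, 16, 16, 21, 27]
Compare 33 vs 29: take 29 from right. Merged: [3, 16, 16, 21, 27, 29]
Compare 33 vs 33: take 33 from left. Merged: [3, 16, 16, 21, 27, 29, 33]
Compare 35 vs 33: take 33 from right. Merged: [3, 16, 16, 21, 27, 29, 33, 33]
Compare 35 vs 34: take 34 from right. Merged: [3, 16, 16, 21, 27, 29, 33, 33, 34]
Append remaining from left: [35, 38]. Merged: [3, 16, 16, 21, 27, 29, 33, 33, 34, 35, 38]

Final merged array: [3, 16, 16, 21, 27, 29, 33, 33, 34, 35, 38]
Total comparisons: 9

The merged array is [3, 16, 16, 21, 27, 29, 33, 33, 34, 35, 38], requiring 9 comparisons. The merge step runs in O(n) time where n is the total number of elements.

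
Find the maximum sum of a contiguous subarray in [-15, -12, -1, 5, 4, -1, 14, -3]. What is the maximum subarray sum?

Using Kadane's algorithm on [-15, -12, -1, 5, 4, -1, 14, -3]:

Scanning through the array:
Position 1 (value -12): max_ending_here = -12, max_so_far = -12
Position 2 (value -1): max_ending_here = -1, max_so_far = -1
Position 3 (value 5): max_ending_here = 5, max_so_far = 5
Position 4 (value 4): max_ending_here = 9, max_so_far = 9
Position 5 (value -1): max_ending_here = 8, max_so_far = 9
Position 6 (value 14): max_ending_here = 22, max_so_far = 22
Position 7 (value -3): max_ending_here = 19, max_so_far = 22

Maximum subarray: [5, 4, -1, 14]
Maximum sum: 22

The maximum subarray is [5, 4, -1, 14] with sum 22. This subarray runs from index 3 to index 6.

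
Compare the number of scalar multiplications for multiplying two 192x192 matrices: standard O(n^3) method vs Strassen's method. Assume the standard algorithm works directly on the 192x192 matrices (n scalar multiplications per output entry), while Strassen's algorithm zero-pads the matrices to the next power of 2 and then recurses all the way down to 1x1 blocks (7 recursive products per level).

Matrix multiplication for 192x192 matrices:

Strassen's algorithm requires power-of-2 dimensions. Pad 192x192 to 256x256 (next power of 2).

Standard algorithm: 192^3 = 7077888 multiplications
Strassen's algorithm: 7^(log2(256)) = 7^8 = 5764801 multiplications
Savings: 7077888 - 5764801 = 1313087 multiplications

Standard: 7077888 multiplications (192^3). Strassen: 5764801 multiplications (7^8, after padding to 256x256). Strassen reduces 8 recursive multiplications to 7 at each level.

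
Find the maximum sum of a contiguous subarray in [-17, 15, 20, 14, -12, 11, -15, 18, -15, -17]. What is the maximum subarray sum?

Using Kadane's algorithm on [-17, 15, 20, 14, -12, 11, -15, 18, -15, -17]:

Scanning through the array:
Position 1 (value 15): max_ending_here = 15, max_so_far = 15
Position 2 (value 20): max_ending_here = 35, max_so_far = 35
Position 3 (value 14): max_ending_here = 49, max_so_far = 49
Position 4 (value -12): max_ending_here = 37, max_so_far = 49
Position 5 (value 11): max_ending_here = 48, max_so_far = 49
Position 6 (value -15): max_ending_here = 33, max_so_far = 49
Position 7 (value 18): max_ending_here = 51, max_so_far = 51
Position 8 (value -15): max_ending_here = 36, max_so_far = 51
Position 9 (value -17): max_ending_here = 19, max_so_far = 51

Maximum subarray: [15, 20, 14, -12, 11, -15, 18]
Maximum sum: 51

The maximum subarray is [15, 20, 14, -12, 11, -15, 18] with sum 51. This subarray runs from index 1 to index 7.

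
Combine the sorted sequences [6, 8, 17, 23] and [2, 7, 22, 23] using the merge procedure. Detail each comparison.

Merging process:

Compare 6 vs 2: take 2 from right. Merged: [2]
Compare 6 vs 7: take 6 from left. Merged: [2, 6]
Compare 8 vs 7: take 7 from right. Merged: [2, 6, 7]
Compare 8 vs 22: take 8 from left. Merged: [2, 6, 7, 8]
Compare 17 vs 22: take 17 from left. Merged: [2, 6, 7, 8, 17]
Compare 23 vs 22: take 22 from right. Merged: [2, 6, 7, 8, 17, 22]
Compare 23 vs 23: take 23 from left. Merged: [2, 6, 7, 8, 17, 22, 23]
Append remaining from right: [23]. Merged: [2, 6, 7, 8, 17, 22, 23, 23]

Final merged array: [2, 6, 7, 8, 17, 22, 23, 23]
Total comparisons: 7

The merged array is [2, 6, 7, 8, 17, 22, 23, 23], requiring 7 comparisons. The merge step runs in O(n) time where n is the total number of elements.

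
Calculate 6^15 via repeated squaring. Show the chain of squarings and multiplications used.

Computing 6^15 by squaring (build up from 6^1; each line after the first costs one multiplication):

6^1 = 6
6^2 = (6^1)^2 = 6^2 = 36
6^3 = 6 * 6^2 = 6 * 36 = 216
6^6 = (6^3)^2 = 216^2 = 46656
6^7 = 6 * 6^6 = 6 * 46656 = 279936
6^14 = (6^7)^2 = 279936^2 = 78364164096
6^15 = 6 * 6^14 = 6 * 78364164096 = 470184984576

Result: 470184984576
Multiplications needed: 6 (6 lines after 6^1)

6^15 = 470184984576. Using exponentiation by squaring, this requires 6 multiplications. The key idea: if the exponent is even, square the half-power; if odd, multiply by the base once.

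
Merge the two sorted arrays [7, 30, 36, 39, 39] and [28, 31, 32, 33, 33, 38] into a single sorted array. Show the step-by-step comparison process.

Merging process:

Compare 7 vs 28: take 7 from left. Merged: [7]
Compare 30 vs 28: take 28 from right. Merged: [7, 28]
Compare 30 vs 31: take 30 from left. Merged: [7, 28, 30]
Compare 36 vs 31: take 31 from right. Merged: [7, 28, 30, 31]
Compare 36 vs 32: take 32 from right. Merged: [7, 28, 30, 31, 32]
Compare 36 vs 33: take 33 from right. Merged: [7, 28, 30, 31, 32, 33]
Compare 36 vs 33: take 33 from right. Merged: [7, 28, 30, 31, 32, 33, 33]
Compare 36 vs 38: take 36 from left. Merged: [7, 28, 30, 31, 32, 33, 33, 36]
Compare 39 vs 38: take 38 from right. Merged: [7, 28, 30, 31, 32, 33, 33, 36, 38]
Append remaining from left: [39, 39]. Merged: [7, 28, 30, 31, 32, 33, 33, 36, 38, 39, 39]

Final merged array: [7, 28, 30, 31, 32, 33, 33, 36, 38, 39, 39]
Total comparisons: 9

The merged array is [7, 28, 30, 31, 32, 33, 33, 36, 38, 39, 39], requiring 9 comparisons. The merge step runs in O(n) time where n is the total number of elements.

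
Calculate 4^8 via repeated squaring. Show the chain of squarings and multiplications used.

Computing 4^8 by squaring (build up from 4^1; each line after the first costs one multiplication):

4^1 = 4
4^2 = (4^1)^2 = 4^2 = 16
4^4 = (4^2)^2 = 16^2 = 256
4^8 = (4^4)^2 = 256^2 = 65536

Result: 65536
Multiplications needed: 3 (3 lines after 4^1)

4^8 = 65536. Using exponentiation by squaring, this requires 3 multiplications. The key idea: if the exponent is even, square the half-power; if odd, multiply by the base once.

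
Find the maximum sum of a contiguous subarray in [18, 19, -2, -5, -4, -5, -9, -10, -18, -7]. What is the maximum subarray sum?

Using Kadane's algorithm on [18, 19, -2, -5, -4, -5, -9, -10, -18, -7]:

Scanning through the array:
Position 1 (value 19): max_ending_here = 37, max_so_far = 37
Position 2 (value -2): max_ending_here = 35, max_so_far = 37
Position 3 (value -5): max_ending_here = 30, max_so_far = 37
Position 4 (value -4): max_ending_here = 26, max_so_far = 37
Position 5 (value -5): max_ending_here = 21, max_so_far = 37
Position 6 (value -9): max_ending_here = 12, max_so_far = 37
Position 7 (value -10): max_ending_here = 2, max_so_far = 37
Position 8 (value -18): max_ending_here = -16, max_so_far = 37
Position 9 (value -7): max_ending_here = -7, max_so_far = 37

Maximum subarray: [18, 19]
Maximum sum: 37

The maximum subarray is [18, 19] with sum 37. This subarray runs from index 0 to index 1.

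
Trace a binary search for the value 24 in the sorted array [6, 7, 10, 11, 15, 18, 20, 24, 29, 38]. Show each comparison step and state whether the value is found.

Binary search for 24 in [6, 7, 10, 11, 15, 18, 20, 24, 29, 38]:

lo=0, hi=9, mid=4, arr[mid]=15 -> 15 < 24, search right half
lo=5, hi=9, mid=7, arr[mid]=24 -> Found target at index 7!

Binary search finds 24 at index 7 after 2 comparisons. The search repeatedly halves the search space by comparing with the middle element.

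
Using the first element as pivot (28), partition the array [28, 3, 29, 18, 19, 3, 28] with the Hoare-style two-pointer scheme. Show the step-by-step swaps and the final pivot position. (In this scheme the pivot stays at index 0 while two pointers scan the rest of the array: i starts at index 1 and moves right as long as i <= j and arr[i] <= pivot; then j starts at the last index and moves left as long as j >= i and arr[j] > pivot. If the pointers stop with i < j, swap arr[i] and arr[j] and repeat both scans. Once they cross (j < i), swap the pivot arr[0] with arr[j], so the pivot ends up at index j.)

Hoare-style two-pointer partition with pivot = 28:

Initial array: [28, 3, 29, 18, 19, 3, 28]

Pointers start at i = 1, j = 6.
i stops at index 2 (arr[2]=29 > 28), j stops at index 6 (arr[6]=28 <= 28): swap arr[2] and arr[6], array becomes [28, 3, 28, 18, 19, 3, 29]
i ends at 6, j ends at 5: the pointers have crossed (j < i), so scanning stops.

Swap pivot arr[0] with arr[5] to place pivot at position 5: [3, 3, 28, 18, 19, 28, 29]
Pivot position: 5

After partitioning with pivot 28, the array becomes [3, 3, 28, 18, 19, 28, 29]. The pivot is placed at index 5. All elements to the left of the pivot are <= 28, and all elements to the right are > 28.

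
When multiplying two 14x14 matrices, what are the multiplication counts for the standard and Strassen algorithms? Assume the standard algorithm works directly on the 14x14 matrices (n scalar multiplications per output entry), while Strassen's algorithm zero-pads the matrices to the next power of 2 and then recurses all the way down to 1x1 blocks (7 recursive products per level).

Matrix multiplication for 14x14 matrices:

Strassen's algorithm requires power-of-2 dimensions. Pad 14x14 to 16x16 (next power of 2).

Standard algorithm: 14^3 = 2744 multiplications
Strassen's algorithm: 7^(log2(16)) = 7^4 = 2401 multiplications
Savings: 2744 - 2401 = 343 multiplications

Standard: 2744 multiplications (14^3). Strassen: 2401 multiplications (7^4, after padding to 16x16). Strassen reduces 8 recursive multiplications to 7 at each level.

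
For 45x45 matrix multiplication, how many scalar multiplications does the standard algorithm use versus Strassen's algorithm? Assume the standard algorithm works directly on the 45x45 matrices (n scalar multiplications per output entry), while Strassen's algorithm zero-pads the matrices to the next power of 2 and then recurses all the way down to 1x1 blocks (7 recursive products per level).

Matrix multiplication for 45x45 matrices:

Strassen's algorithm requires power-of-2 dimensions. Pad 45x45 to 64x64 (next power of 2).

Standard algorithm: 45^3 = 91125 multiplications
Strassen's algorithm: 7^(log2(64)) = 7^6 = 117649 multiplications
Difference: 91125 - 117649 = -26524 (Strassen uses MORE here due to padding overhead — for small or just-over-power-of-2 n, padding can outweigh the per-level savings)

Standard: 91125 multiplications (45^3). Strassen: 117649 multiplications (7^6, after padding to 64x64). Strassen reduces 8 recursive multiplications to 7 at each level.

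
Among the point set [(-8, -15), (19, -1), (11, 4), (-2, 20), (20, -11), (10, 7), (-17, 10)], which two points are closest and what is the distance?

Computing all pairwise distances among 7 points:

d((-8, -15), (19, -1)) = 30.4138
d((-8, -15), (11, 4)) = 26.8701
d((-8, -15), (-2, 20)) = 35.5106
d((-8, -15), (20, -11)) = 28.2843
d((-8, -15), (10, 7)) = 28.4253
d((-8, -15), (-17, 10)) = 26.5707
d((19, -1), (11, 4)) = 9.434
d((19, -1), (-2, 20)) = 29.6985
d((19, -1), (20, -11)) = 10.0499
d((19, -1), (10, 7)) = 12.0416
d((19, -1), (-17, 10)) = 37.6431
d((11, 4), (-2, 20)) = 20.6155
d((11, 4), (20, -11)) = 17.4929
d((11, 4), (10, 7)) = 3.1623 <-- minimum
d((11, 4), (-17, 10)) = 28.6356
d((-2, 20), (20, -11)) = 38.0132
d((-2, 20), (10, 7)) = 17.6918
d((-2, 20), (-17, 10)) = 18.0278
d((20, -11), (10, 7)) = 20.5913
d((20, -11), (-17, 10)) = 42.5441
d((10, 7), (-17, 10)) = 27.1662

Closest pair: (11, 4) and (10, 7) with distance 3.1623

The closest pair is (11, 4) and (10, 7) with Euclidean distance 3.1623. For 7 points, brute-force pairwise comparison is shown above. For large n, the divide-and-conquer algorithm (sort by x, recurse on halves, check the dividing strip) achieves O(n log n).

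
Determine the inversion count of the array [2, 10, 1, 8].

Finding inversions in [2, 10, 1, 8]:

(0, 2): arr[0]=2 > arr[2]=1
(1, 2): arr[1]=10 > arr[2]=1
(1, 3): arr[1]=10 > arr[3]=8

Total inversions: 3

The array has 3 inversion(s): (0,2), (1,2), (1,3). Each pair (i,j) satisfies i < j and arr[i] > arr[j].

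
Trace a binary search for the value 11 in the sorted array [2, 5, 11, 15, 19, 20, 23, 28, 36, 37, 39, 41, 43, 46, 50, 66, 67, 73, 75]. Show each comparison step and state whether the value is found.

Binary search for 11 in [2, 5, 11, 15, 19, 20, 23, 28, 36, 37, 39, 41, 43, 46, 50, 66, 67, 73, 75]:

lo=0, hi=18, mid=9, arr[mid]=37 -> 37 > 11, search left half
lo=0, hi=8, mid=4, arr[mid]=19 -> 19 > 11, search left half
lo=0, hi=3, mid=1, arr[mid]=5 -> 5 < 11, search right half
lo=2, hi=3, mid=2, arr[mid]=11 -> Found target at index 2!

Binary search finds 11 at index 2 after 4 comparisons. The search repeatedly halves the search space by comparing with the middle element.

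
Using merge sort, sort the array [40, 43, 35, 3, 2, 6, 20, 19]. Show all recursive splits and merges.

Merge sort trace:

Split: [40, 43, 35, 3, 2, 6, 20, 19] -> [40, 43, 35, 3] and [2, 6, 20, 19]
  Split: [40, 43, 35, 3] -> [40, 43] and [35, 3]
    Split: [40, 43] -> [40] and [43]
    Merge: [40] + [43] -> [40, 43]
    Split: [35, 3] -> [35] and [3]
    Merge: [35] + [3] -> [3, 35]
  Merge: [40, 43] + [3, 35] -> [3, 35, 40, 43]
  Split: [2, 6, 20, 19] -> [2, 6] and [20, 19]
    Split: [2, 6] -> [2] and [6]
    Merge: [2] + [6] -> [2, 6]
    Split: [20, 19] -> [20] and [19]
    Merge: [20] + [19] -> [19, 20]
  Merge: [2, 6] + [19, 20] -> [2, 6, 19, 20]
Merge: [3, 35, 40, 43] + [2, 6, 19, 20] -> [2, 3, 6, 19, 20, 35, 40, 43]

Final sorted array: [2, 3, 6, 19, 20, 35, 40, 43]

The merge sort proceeds by recursively splitting the array and merging sorted halves.
After all merges, the sorted array is [2, 3, 6, 19, 20, 35, 40, 43].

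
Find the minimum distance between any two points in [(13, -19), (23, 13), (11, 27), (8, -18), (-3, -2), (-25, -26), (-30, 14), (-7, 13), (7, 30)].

Computing all pairwise distances among 9 points:

d((13, -19), (23, 13)) = 33.5261
d((13, -19), (11, 27)) = 46.0435
d((13, -19), (8, -18)) = 5.099
d((13, -19), (-3, -2)) = 23.3452
d((13, -19), (-25, -26)) = 38.6394
d((13, -19), (-30, 14)) = 54.2033
d((13, -19), (-7, 13)) = 37.7359
d((13, -19), (7, 30)) = 49.366
d((23, 13), (11, 27)) = 18.4391
d((23, 13), (8, -18)) = 34.4384
d((23, 13), (-3, -2)) = 30.0167
d((23, 13), (-25, -26)) = 61.8466
d((23, 13), (-30, 14)) = 53.0094
d((23, 13), (-7, 13)) = 30.0
d((23, 13), (7, 30)) = 23.3452
d((11, 27), (8, -18)) = 45.0999
d((11, 27), (-3, -2)) = 32.2025
d((11, 27), (-25, -26)) = 64.0703
d((11, 27), (-30, 14)) = 43.0116
d((11, 27), (-7, 13)) = 22.8035
d((11, 27), (7, 30)) = 5.0 <-- minimum
d((8, -18), (-3, -2)) = 19.4165
d((8, -18), (-25, -26)) = 33.9559
d((8, -18), (-30, 14)) = 49.679
d((8, -18), (-7, 13)) = 34.4384
d((8, -18), (7, 30)) = 48.0104
d((-3, -2), (-25, -26)) = 32.5576
d((-3, -2), (-30, 14)) = 31.3847
d((-3, -2), (-7, 13)) = 15.5242
d((-3, -2), (7, 30)) = 33.5261
d((-25, -26), (-30, 14)) = 40.3113
d((-25, -26), (-7, 13)) = 42.9535
d((-25, -26), (7, 30)) = 64.4981
d((-30, 14), (-7, 13)) = 23.0217
d((-30, 14), (7, 30)) = 40.3113
d((-7, 13), (7, 30)) = 22.0227

Closest pair: (11, 27) and (7, 30) with distance 5.0

The closest pair is (11, 27) and (7, 30) with Euclidean distance 5.0. For 9 points, brute-force pairwise comparison is shown above. For large n, the divide-and-conquer algorithm (sort by x, recurse on halves, check the dividing strip) achieves O(n log n).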